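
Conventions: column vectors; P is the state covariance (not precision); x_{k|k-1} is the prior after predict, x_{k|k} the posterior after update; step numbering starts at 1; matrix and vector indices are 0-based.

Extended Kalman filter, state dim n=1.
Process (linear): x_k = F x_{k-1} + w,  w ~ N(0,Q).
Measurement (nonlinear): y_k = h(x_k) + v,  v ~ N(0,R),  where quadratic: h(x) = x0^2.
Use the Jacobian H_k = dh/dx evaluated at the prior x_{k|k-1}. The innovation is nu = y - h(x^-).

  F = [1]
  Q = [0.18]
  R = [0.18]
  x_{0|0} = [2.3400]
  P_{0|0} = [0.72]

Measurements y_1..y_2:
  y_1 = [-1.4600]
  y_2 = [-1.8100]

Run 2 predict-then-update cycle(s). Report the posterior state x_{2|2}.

step 1: x^-=[2.3400]  P^-=[0.9000]  H_jac=[4.6800]  S=[19.8922]  K=[0.2117]  nu=[-6.9356]  x^+=[0.8714]  P^+=[0.0081]
step 2: x^-=[0.8714]  P^-=[0.1881]  H_jac=[1.7429]  S=[0.7515]  K=[0.4363]  nu=[-2.5694]  x^+=[-0.2497]  P^+=[0.0451]

x_post = [-0.2497]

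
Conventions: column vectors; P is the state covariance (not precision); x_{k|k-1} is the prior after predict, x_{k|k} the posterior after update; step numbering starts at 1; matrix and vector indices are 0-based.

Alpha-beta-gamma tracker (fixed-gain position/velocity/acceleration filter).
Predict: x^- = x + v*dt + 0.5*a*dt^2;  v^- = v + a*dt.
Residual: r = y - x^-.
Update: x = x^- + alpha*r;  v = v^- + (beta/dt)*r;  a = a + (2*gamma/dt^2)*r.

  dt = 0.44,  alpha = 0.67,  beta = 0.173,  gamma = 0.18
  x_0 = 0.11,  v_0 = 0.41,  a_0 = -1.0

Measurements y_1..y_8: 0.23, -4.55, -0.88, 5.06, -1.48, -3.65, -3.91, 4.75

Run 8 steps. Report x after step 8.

x_post = 2.3305

step 1: x_pred=0.1936  r=0.0364  x^+=0.2180  v^+=-0.0157  a^+=-0.9323
step 2: x_pred=0.1208  r=-4.6708  x^+=-3.0086  v^+=-2.2624  a^+=-9.6178
step 3: x_pred=-4.9351  r=4.0551  x^+=-2.2182  v^+=-4.8998  a^+=-2.0773
step 4: x_pred=-4.5752  r=9.6352  x^+=1.8804  v^+=-2.0255  a^+=15.8393
step 5: x_pred=2.5224  r=-4.0024  x^+=-0.1592  v^+=3.3702  a^+=8.3968
step 6: x_pred=2.1365  r=-5.7865  x^+=-1.7405  v^+=4.7896  a^+=-2.3632
step 7: x_pred=0.1382  r=-4.0482  x^+=-2.5741  v^+=2.1581  a^+=-9.8909
step 8: x_pred=-2.5819  r=7.3319  x^+=2.3305  v^+=0.6889  a^+=3.7429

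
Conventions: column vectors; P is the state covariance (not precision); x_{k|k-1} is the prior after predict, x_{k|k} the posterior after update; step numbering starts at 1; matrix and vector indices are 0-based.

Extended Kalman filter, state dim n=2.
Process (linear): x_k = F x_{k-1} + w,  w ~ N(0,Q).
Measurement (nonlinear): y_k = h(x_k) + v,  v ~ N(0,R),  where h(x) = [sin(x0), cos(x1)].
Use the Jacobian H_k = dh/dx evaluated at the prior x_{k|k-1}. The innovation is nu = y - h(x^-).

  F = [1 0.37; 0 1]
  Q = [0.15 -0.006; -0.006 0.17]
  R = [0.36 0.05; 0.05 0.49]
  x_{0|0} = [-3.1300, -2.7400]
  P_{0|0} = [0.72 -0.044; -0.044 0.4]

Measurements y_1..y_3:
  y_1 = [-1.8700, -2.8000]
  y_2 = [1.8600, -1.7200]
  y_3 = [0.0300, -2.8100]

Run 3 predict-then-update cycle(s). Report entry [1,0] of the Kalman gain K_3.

K[1,0] = 0.3126

step 1: x^-=[-4.1438, -2.7400]  P^-=[0.8922 0.0980; 0.0980 0.5700]  H_jac=[-0.5384 0.0000; 0.0000 0.3909]  S=[0.6187 0.0294; 0.0294 0.5771]  K=[-0.7815 0.1062; -0.1039 0.3914]  nu=[-2.7127, -1.8796]  x^+=[-2.2233, -3.1938]  P^+=[0.5127 0.0331; 0.0331 0.4773]
step 2: x^-=[-3.4050, -3.1938]  P^-=[0.7525 0.2037; 0.2037 0.6473]  H_jac=[-0.9655 0.0000; 0.0000 -0.0522]  S=[1.0615 0.0603; 0.0603 0.4918]  K=[-0.6880 0.0627; -0.1827 -0.0463]  nu=[1.5996, -0.7214]  x^+=[-4.5508, -3.4526]  P^+=[0.2533 0.0705; 0.0705 0.6098]
step 3: x^-=[-5.8283, -3.4526]  P^-=[0.5389 0.2901; 0.2901 0.7798]  H_jac=[0.8983 0.0000; 0.0000 -0.3060]  S=[0.7949 -0.0298; -0.0298 0.5630]  K=[0.6043 -0.1258; 0.3126 -0.4073]  nu=[-0.4094, -1.8580]  x^+=[-5.8420, -2.8238]  P^+=[0.2352 0.1026; 0.1026 0.6011]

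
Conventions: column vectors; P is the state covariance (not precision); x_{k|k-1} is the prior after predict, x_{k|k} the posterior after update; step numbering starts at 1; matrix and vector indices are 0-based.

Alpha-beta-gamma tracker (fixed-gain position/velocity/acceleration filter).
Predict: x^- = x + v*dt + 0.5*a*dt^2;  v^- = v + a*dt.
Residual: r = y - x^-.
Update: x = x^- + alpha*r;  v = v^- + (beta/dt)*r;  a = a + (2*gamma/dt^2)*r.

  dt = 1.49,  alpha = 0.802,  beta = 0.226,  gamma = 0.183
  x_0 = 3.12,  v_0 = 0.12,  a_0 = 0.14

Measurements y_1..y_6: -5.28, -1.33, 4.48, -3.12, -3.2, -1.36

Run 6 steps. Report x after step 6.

x_post = -1.5185

step 1: x_pred=3.4542  r=-8.7342  x^+=-3.5506  v^+=-0.9962  a^+=-1.2999
step 2: x_pred=-6.4779  r=5.1479  x^+=-2.3493  v^+=-2.1522  a^+=-0.4512
step 3: x_pred=-6.0570  r=10.5370  x^+=2.3937  v^+=-1.2263  a^+=1.2859
step 4: x_pred=1.9938  r=-5.1138  x^+=-2.1075  v^+=-0.0860  a^+=0.4428
step 5: x_pred=-1.7441  r=-1.4559  x^+=-2.9117  v^+=0.3529  a^+=0.2028
step 6: x_pred=-2.1607  r=0.8007  x^+=-1.5185  v^+=0.7766  a^+=0.3348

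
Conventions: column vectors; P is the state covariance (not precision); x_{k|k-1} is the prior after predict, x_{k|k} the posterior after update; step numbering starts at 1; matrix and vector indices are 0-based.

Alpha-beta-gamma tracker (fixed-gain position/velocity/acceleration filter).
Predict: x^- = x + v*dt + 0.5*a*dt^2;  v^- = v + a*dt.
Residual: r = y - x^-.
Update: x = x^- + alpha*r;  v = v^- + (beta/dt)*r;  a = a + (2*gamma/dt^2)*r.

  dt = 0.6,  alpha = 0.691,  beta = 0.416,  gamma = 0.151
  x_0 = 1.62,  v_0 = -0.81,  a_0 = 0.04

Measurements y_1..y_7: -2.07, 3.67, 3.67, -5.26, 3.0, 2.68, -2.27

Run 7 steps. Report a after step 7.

a_post = -2.5781

step 1: x_pred=1.1412  r=-3.2112  x^+=-1.0777  v^+=-3.0124  a^+=-2.6538
step 2: x_pred=-3.3629  r=7.0329  x^+=1.4968  v^+=0.2714  a^+=3.2460
step 3: x_pred=2.2440  r=1.4260  x^+=3.2294  v^+=3.2077  a^+=4.4423
step 4: x_pred=5.9536  r=-11.2136  x^+=-1.7950  v^+=-1.9017  a^+=-4.9647
step 5: x_pred=-3.8297  r=6.8297  x^+=0.8896  v^+=-0.1453  a^+=0.7646
step 6: x_pred=0.9401  r=1.7399  x^+=2.1424  v^+=1.5198  a^+=2.2242
step 7: x_pred=3.4546  r=-5.7246  x^+=-0.5011  v^+=-1.1147  a^+=-2.5781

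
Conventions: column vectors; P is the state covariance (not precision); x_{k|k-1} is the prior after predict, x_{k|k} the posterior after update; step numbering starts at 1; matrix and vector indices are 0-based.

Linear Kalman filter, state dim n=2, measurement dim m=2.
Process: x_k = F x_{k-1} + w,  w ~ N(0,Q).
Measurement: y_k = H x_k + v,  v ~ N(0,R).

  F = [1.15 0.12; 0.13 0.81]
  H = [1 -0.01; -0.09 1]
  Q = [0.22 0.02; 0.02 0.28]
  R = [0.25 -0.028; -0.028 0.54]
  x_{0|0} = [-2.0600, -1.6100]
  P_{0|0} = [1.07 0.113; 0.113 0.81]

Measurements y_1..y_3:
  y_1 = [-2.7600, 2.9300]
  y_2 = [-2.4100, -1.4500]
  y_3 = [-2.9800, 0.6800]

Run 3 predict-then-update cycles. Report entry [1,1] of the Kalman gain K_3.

step 1: x^-=[-2.5622, -1.5719]  P^-=[1.6779 0.3657; 0.3657 0.8533]  S=[1.9207 0.1785; 0.1785 1.3411]  K=[0.8676 0.0446; 0.1307 0.5943]  nu=[-0.2135, 4.2713]  x^+=[-2.5568, 0.9388]  P^+=[0.2158 0.0192; 0.0192 0.3190]
step 2: x^-=[-2.8277, 0.4281]  P^-=[0.5153 0.1015; 0.1015 0.4970]  S=[0.7634 0.0222; 0.0222 1.0229]  K=[0.6726 0.0393; 0.1126 0.4745]  nu=[0.4220, -2.1326]  x^+=[-2.6276, -0.5363]  P^+=[0.1672 0.0174; 0.0174 0.2546]
step 3: x^-=[-3.0861, -0.7760]  P^-=[0.4496 0.0862; 0.0862 0.4536]  S=[0.6980 0.0133; 0.0133 0.9817]  K=[0.6423 0.0379; 0.1084 0.4526]  nu=[0.0983, 1.1782]  x^+=[-2.9783, -0.2320]  P^+=[0.1597 0.0169; 0.0169 0.2429]

K[1,1] = 0.4526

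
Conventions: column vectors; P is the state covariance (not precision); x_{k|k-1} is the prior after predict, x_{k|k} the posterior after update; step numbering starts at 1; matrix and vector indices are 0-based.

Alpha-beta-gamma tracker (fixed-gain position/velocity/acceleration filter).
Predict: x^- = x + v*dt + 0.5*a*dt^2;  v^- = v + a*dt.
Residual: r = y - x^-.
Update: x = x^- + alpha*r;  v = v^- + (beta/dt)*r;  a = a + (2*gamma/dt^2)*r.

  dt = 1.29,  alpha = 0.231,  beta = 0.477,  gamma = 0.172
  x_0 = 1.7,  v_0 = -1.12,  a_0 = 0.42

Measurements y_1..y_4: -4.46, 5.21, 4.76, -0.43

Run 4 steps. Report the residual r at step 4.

resid = -8.1630

step 1: x_pred=0.6047  r=-5.0647  x^+=-0.5653  v^+=-2.4509  a^+=-0.6270
step 2: x_pred=-4.2487  r=9.4587  x^+=-2.0637  v^+=0.2378  a^+=1.3283
step 3: x_pred=-0.6517  r=5.4117  x^+=0.5984  v^+=3.9524  a^+=2.4470
step 4: x_pred=7.7330  r=-8.1630  x^+=5.8474  v^+=4.0906  a^+=0.7596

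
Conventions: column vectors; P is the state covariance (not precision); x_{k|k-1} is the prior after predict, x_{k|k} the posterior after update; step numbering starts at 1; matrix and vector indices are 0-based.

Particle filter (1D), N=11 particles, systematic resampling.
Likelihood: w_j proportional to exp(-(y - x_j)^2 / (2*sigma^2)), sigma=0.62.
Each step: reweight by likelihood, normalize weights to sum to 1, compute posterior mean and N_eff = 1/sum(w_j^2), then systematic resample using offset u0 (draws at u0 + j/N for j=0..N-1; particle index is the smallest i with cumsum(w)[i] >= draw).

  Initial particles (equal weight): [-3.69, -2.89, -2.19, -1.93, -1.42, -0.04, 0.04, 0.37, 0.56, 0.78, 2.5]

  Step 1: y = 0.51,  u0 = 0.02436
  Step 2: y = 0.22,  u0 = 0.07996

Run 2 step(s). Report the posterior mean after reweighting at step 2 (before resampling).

post_mean = 0.3338

step 1: w=[0.0000, 0.0000, 0.0000, 0.0001, 0.0018, 0.1562, 0.1737, 0.2256, 0.2307, 0.2105, 0.0013]  mean=0.3781  Neff=4.9256  idx=[5, 5, 6, 6, 7, 7, 8, 8, 8, 9, 9]
step 2: w=[0.0954, 0.0954, 0.0998, 0.0998, 0.1011, 0.1011, 0.0896, 0.0896, 0.0896, 0.0693, 0.0693]  mean=0.3338  Neff=10.8389  idx=[0, 1, 2, 3, 4, 5, 6, 7, 8, 9, 10]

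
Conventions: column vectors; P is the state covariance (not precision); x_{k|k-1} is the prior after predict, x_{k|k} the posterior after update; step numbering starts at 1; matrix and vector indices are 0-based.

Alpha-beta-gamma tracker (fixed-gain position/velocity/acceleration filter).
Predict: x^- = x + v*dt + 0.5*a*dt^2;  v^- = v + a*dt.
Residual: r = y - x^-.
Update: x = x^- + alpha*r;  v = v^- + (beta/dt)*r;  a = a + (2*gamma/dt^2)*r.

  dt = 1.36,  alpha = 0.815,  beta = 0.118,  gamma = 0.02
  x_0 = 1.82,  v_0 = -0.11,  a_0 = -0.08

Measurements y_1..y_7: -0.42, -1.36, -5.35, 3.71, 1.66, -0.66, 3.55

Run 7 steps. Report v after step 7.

v_post = -0.1508

step 1: x_pred=1.5964  r=-2.0164  x^+=-0.0470  v^+=-0.3938  a^+=-0.1236
step 2: x_pred=-0.6968  r=-0.6632  x^+=-1.2373  v^+=-0.6194  a^+=-0.1380
step 3: x_pred=-2.2073  r=-3.1427  x^+=-4.7686  v^+=-1.0797  a^+=-0.2059
step 4: x_pred=-6.4274  r=10.1374  x^+=1.8346  v^+=-0.4802  a^+=0.0133
step 5: x_pred=1.1939  r=0.4661  x^+=1.5738  v^+=-0.4216  a^+=0.0234
step 6: x_pred=1.0220  r=-1.6820  x^+=-0.3488  v^+=-0.5357  a^+=-0.0130
step 7: x_pred=-1.0894  r=4.6394  x^+=2.6917  v^+=-0.1508  a^+=0.0874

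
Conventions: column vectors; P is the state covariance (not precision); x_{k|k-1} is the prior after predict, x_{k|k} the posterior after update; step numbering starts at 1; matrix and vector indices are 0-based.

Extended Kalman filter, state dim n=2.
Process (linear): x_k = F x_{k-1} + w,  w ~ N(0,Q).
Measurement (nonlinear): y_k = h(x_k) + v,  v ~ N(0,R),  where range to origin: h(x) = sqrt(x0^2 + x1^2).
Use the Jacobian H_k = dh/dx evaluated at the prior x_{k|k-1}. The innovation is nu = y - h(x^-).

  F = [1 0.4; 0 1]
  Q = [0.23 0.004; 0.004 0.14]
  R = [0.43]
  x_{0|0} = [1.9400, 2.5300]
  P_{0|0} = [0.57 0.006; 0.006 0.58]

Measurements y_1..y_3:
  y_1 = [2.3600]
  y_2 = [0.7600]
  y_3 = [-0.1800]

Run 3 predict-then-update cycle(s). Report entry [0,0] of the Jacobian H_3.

H_jac[0,0] = 0.8864

step 1: x^-=[2.9520, 2.5300]  P^-=[0.8976 0.2420; 0.2420 0.7200]  H_jac=[0.7593 0.6507]  S=[1.4915]  K=[0.5625; 0.4373]  nu=[-1.5278]  x^+=[2.0926, 1.8618]  P^+=[0.4256 -0.1249; -0.1249 0.4347]
step 2: x^-=[2.8373, 1.8618]  P^-=[0.6252 0.0530; 0.0530 0.5747]  H_jac=[0.8361 0.5486]  S=[1.0886]  K=[0.5069; 0.3303]  nu=[-2.6336]  x^+=[1.5024, 0.9919]  P^+=[0.3455 -0.1293; -0.1293 0.4560]
step 3: x^-=[1.8991, 0.9919]  P^-=[0.5451 0.0571; 0.0571 0.5960]  H_jac=[0.8864 0.4629]  S=[1.0328]  K=[0.4934; 0.3161]  nu=[-2.3225]  x^+=[0.7533, 0.2577]  P^+=[0.2937 -0.1040; -0.1040 0.4927]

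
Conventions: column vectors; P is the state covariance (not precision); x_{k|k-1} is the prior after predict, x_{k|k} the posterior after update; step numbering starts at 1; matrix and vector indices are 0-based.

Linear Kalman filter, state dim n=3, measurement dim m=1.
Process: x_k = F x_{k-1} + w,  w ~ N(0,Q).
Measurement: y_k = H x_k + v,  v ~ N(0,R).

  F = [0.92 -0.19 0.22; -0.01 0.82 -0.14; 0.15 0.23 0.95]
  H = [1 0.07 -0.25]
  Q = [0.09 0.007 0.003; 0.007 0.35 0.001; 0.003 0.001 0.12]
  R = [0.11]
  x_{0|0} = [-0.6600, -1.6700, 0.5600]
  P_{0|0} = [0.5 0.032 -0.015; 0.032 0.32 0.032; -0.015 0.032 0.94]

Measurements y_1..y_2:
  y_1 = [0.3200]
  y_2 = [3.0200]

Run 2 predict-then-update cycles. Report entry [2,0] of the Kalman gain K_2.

K[2,0] = 0.4256

step 1: x^-=[-0.1667, -1.4412, 0.0489]  P^-=[0.5503 -0.0436 0.2426; -0.0436 0.5757 -0.0362; 0.2426 -0.0362 1.0084]  S=[0.6000]  K=[0.8110; 0.0096; -0.0201]  nu=[0.5998]  x^+=[0.3197, -1.4355, 0.0368]  P^+=[0.1557 -0.0483 0.2524; -0.0483 0.5757 -0.0361; 0.2524 -0.0361 1.0082]
step 2: x^-=[0.5750, -1.1854, -0.2472]  P^-=[0.4134 -0.1922 0.4348; -0.1922 0.7666 -0.0652; 0.4348 -0.0652 1.1167]  S=[0.3549]  K=[0.8206; -0.3444; 0.4256]  nu=[2.4662]  x^+=[2.5987, -2.0348, 0.8024]  P^+=[0.1744 -0.0919 0.3108; -0.0919 0.7245 -0.0132; 0.3108 -0.0132 1.0524]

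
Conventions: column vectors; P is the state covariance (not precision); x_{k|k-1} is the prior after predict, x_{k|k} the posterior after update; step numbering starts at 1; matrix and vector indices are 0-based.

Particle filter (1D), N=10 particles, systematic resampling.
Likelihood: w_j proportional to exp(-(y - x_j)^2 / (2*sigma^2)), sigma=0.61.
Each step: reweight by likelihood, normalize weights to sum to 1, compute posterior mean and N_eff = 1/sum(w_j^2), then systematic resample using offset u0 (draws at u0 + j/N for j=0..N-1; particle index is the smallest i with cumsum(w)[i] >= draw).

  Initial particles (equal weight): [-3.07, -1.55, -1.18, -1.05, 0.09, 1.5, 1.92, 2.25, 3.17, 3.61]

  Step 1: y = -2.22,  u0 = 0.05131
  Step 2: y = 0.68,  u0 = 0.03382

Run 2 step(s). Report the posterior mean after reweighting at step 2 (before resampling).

post_mean = -1.1687

step 1: w=[0.2871, 0.4147, 0.1772, 0.1205, 0.0006, 0.0000, 0.0000, 0.0000, 0.0000, 0.0000]  mean=-1.8596  Neff=3.3302  idx=[0, 0, 0, 1, 1, 1, 1, 2, 2, 3]
step 2: w=[0.0000, 0.0000, 0.0000, 0.0298, 0.0298, 0.0298, 0.0298, 0.2275, 0.2275, 0.4259]  mean=-1.1687  Neff=3.4667  idx=[4, 7, 7, 7, 8, 8, 9, 9, 9, 9]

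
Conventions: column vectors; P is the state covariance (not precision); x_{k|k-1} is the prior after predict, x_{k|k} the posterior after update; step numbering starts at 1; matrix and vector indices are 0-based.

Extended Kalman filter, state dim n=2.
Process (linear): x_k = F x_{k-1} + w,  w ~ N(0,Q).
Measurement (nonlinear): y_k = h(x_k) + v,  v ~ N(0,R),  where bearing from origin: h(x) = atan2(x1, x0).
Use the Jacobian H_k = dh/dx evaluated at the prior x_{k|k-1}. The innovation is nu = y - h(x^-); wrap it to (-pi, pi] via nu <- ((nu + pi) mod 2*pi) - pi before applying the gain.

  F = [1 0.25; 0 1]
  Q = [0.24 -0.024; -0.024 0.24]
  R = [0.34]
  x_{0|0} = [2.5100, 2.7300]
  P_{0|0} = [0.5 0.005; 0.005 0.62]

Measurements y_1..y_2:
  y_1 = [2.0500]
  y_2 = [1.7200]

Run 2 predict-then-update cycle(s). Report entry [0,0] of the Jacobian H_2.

step 1: x^-=[3.1925, 2.7300]  P^-=[0.7812 0.1360; 0.1360 0.8600]  H_jac=[-0.1547 0.1809]  S=[0.3792]  K=[-0.2538; 0.3548]  nu=[1.3425]  x^+=[2.8517, 3.2063]  P^+=[0.7568 0.1702; 0.1702 0.8123]
step 2: x^-=[3.6533, 3.2063]  P^-=[1.1327 0.3492; 0.3492 1.0523]  H_jac=[-0.1357 0.1546]  S=[0.3714]  K=[-0.2685; 0.3105]  nu=[0.9997]  x^+=[3.3849, 3.5168]  P^+=[1.1059 0.3802; 0.3802 1.0165]

H_jac[0,0] = -0.1357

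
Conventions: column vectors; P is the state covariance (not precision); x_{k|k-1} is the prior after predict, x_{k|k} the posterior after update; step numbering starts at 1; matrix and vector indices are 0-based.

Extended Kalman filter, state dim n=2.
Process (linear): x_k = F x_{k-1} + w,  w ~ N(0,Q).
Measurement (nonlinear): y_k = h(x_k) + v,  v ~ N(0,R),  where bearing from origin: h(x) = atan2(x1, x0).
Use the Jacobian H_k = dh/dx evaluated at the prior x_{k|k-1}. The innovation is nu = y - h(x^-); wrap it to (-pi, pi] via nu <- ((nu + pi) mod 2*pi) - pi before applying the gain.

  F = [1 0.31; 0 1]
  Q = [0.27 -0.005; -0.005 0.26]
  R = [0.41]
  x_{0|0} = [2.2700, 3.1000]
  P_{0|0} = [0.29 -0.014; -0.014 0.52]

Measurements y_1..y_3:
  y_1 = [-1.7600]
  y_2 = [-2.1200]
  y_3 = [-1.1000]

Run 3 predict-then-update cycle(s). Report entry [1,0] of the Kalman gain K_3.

step 1: x^-=[3.2310, 3.1000]  P^-=[0.6013 0.1422; 0.1422 0.7800]  H_jac=[-0.1546 0.1612]  S=[0.4375]  K=[-0.1601; 0.2370]  nu=[-2.5247]  x^+=[3.6352, 2.5016]  P^+=[0.5901 0.1588; 0.1588 0.7554]
step 2: x^-=[4.4107, 2.5016]  P^-=[1.0311 0.3880; 0.3880 1.0154]  H_jac=[-0.0973 0.1715]  S=[0.4367]  K=[-0.0773; 0.3124]  nu=[-2.6359]  x^+=[4.6145, 1.6780]  P^+=[1.0285 0.3985; 0.3985 0.9728]
step 3: x^-=[5.1347, 1.6780]  P^-=[1.6391 0.6951; 0.6951 1.2328]  H_jac=[-0.0575 0.1760]  S=[0.4395]  K=[0.0638; 0.4026]  nu=[-1.4159]  x^+=[5.0443, 1.1080]  P^+=[1.6373 0.6838; 0.6838 1.1615]

K[1,0] = 0.4026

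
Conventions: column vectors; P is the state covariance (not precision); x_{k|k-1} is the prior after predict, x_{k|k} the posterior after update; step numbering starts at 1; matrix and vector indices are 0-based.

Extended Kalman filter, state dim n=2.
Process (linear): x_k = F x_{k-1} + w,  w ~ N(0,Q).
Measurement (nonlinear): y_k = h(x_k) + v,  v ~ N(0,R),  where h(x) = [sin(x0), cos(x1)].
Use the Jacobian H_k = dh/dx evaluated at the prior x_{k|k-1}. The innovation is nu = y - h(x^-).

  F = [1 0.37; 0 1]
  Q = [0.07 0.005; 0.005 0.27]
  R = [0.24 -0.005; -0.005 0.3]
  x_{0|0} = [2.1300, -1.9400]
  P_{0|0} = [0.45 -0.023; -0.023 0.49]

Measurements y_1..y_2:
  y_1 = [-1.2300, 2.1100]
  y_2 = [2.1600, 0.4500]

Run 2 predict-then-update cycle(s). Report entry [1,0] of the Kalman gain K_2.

K[1,0] = 0.1666

step 1: x^-=[1.4122, -1.9400]  P^-=[0.5701 0.1633; 0.1633 0.7600]  H_jac=[0.1579 0.0000; 0.0000 0.9326]  S=[0.2542 0.0191; 0.0191 0.9610]  K=[0.3428 0.1517; 0.0462 0.7366]  nu=[-2.2174, 2.4709]  x^+=[1.0269, -0.2225]  P^+=[0.5161 0.0470; 0.0470 0.2367]
step 2: x^-=[0.9446, -0.2225]  P^-=[0.6533 0.1395; 0.1395 0.5067]  H_jac=[0.5861 0.0000; 0.0000 0.2206]  S=[0.4644 0.0130; 0.0130 0.3247]  K=[0.8227 0.0618; 0.1666 0.3376]  nu=[1.3498, -0.5254]  x^+=[2.0226, -0.1750]  P^+=[0.3364 0.0653; 0.0653 0.4553]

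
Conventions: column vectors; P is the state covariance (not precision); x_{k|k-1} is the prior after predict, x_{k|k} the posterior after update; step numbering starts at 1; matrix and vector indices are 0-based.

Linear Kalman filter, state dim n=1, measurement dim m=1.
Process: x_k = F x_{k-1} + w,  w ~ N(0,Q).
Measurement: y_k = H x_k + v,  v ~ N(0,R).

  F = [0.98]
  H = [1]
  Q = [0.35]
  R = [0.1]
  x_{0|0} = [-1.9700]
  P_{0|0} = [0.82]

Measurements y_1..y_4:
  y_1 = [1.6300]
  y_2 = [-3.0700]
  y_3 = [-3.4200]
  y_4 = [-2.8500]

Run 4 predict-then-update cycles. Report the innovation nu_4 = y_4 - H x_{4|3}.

innov = [0.2771]

step 1: x^-=[-1.9306]  P^-=[1.1375]  S=[1.2375]  K=[0.9192]  nu=[3.5606]  x^+=[1.3423]  P^+=[0.0919]
step 2: x^-=[1.3154]  P^-=[0.4383]  S=[0.5383]  K=[0.8142]  nu=[-4.3854]  x^+=[-2.2553]  P^+=[0.0814]
step 3: x^-=[-2.2102]  P^-=[0.4282]  S=[0.5282]  K=[0.8107]  nu=[-1.2098]  x^+=[-3.1910]  P^+=[0.0811]
step 4: x^-=[-3.1271]  P^-=[0.4279]  S=[0.5279]  K=[0.8106]  nu=[0.2771]  x^+=[-2.9025]  P^+=[0.0811]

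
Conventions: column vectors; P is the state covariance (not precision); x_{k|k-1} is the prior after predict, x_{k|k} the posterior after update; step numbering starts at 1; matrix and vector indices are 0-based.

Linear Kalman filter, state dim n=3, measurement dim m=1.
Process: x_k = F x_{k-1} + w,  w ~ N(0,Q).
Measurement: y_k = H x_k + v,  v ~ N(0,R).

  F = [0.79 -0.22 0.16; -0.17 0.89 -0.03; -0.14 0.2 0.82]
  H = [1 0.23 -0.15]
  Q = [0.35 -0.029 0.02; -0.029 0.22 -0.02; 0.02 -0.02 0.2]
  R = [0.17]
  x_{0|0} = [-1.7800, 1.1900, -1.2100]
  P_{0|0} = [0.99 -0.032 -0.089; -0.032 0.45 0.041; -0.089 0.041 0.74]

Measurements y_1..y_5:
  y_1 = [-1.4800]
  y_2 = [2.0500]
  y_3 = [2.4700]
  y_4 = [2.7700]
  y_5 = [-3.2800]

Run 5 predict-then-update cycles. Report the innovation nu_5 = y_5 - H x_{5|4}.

innov = [-5.2369]

step 1: x^-=[-1.8616, 1.3980, -0.5050]  P^-=[0.9943 -0.2667 -0.0800; -0.2667 0.6123 0.1122; -0.0800 0.1122 0.7707]  S=[1.1076]  K=[0.8532; -0.1288; -0.1533]  nu=[-0.0157]  x^+=[-1.8750, 1.4000, -0.5026]  P^+=[0.1881 -0.1449 0.0649; -0.1449 0.5939 0.0904; 0.0649 0.0904 0.7446]
step 2: x^-=[-1.8697, 1.5798, 0.1304]  P^-=[0.5756 -0.2713 0.0705; -0.2713 0.7363 0.1515; 0.0705 0.1515 0.7510]  S=[0.6451]  K=[0.7792; -0.1933; -0.0113]  nu=[3.5759]  x^+=[0.9167, 0.8887, 0.0901]  P^+=[0.1839 -0.1741 0.0762; -0.1741 0.7122 0.1501; 0.0762 0.1501 0.7509]
step 3: x^-=[0.5431, 0.6324, 0.1233]  P^-=[0.5877 -0.3072 0.0593; -0.3072 0.8355 0.2186; 0.0593 0.2186 0.7785]  S=[0.6452]  K=[0.7876; -0.2291; -0.0111]  nu=[1.7999]  x^+=[1.9607, 0.2200, 0.1033]  P^+=[0.1875 -0.1908 0.0650; -0.1908 0.8017 0.2170; 0.0650 0.2170 0.7784]
step 4: x^-=[1.5171, -0.1406, -0.1458]  P^-=[0.5932 -0.3271 0.0385; -0.3271 0.9079 0.2865; 0.0385 0.2865 0.8261]  S=[0.6480]  K=[0.7904; -0.2489; -0.0301]  nu=[1.2634]  x^+=[2.5157, -0.4551, -0.1837]  P^+=[0.1884 -0.1996 0.0539; -0.1996 0.8678 0.2817; 0.0539 0.2817 0.8255]
step 5: x^-=[2.0581, -0.8272, -0.5939]  P^-=[0.5939 -0.3368 0.0235; -0.3368 0.9595 0.3469; 0.0235 0.3469 0.8847]  S=[0.6486]  K=[0.7907; -0.2592; -0.0453]  nu=[-5.2369]  x^+=[-2.0829, 0.5303, -0.3566]  P^+=[0.1883 -0.2038 0.0468; -0.2038 0.9159 0.3393; 0.0468 0.3393 0.8833]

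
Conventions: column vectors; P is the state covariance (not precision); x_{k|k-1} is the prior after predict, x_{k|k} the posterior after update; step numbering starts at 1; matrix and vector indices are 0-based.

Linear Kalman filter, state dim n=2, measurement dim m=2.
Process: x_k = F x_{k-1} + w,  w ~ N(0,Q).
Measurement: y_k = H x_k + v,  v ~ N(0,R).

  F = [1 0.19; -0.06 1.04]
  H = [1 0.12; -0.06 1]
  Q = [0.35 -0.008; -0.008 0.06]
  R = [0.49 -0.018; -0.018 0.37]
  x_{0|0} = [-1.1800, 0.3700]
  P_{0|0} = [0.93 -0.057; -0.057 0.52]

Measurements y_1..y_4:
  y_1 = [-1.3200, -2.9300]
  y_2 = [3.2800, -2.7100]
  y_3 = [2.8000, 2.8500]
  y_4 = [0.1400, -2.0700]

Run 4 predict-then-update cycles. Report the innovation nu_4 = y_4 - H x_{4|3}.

innov = [-1.8415, -1.7267]

step 1: x^-=[-1.1097, 0.4556]  P^-=[1.2771 -0.0197; -0.0197 0.6329]  S=[1.7715 -0.0382; -0.0382 1.0099]  K=[0.7181 -0.0682; 0.0453 0.6296]  nu=[-0.2650, -3.4522]  x^+=[-1.0646, -1.7299]  P^+=[0.3551 -0.0168; -0.0168 0.2311]
step 2: x^-=[-1.3933, -1.7352]  P^-=[0.7071 -0.0010; -0.0010 0.3134]  S=[1.2013 -0.0238; -0.0238 0.6860]  K=[0.5876 -0.0429; 0.0396 0.4582]  nu=[4.8815, -1.0584]  x^+=[1.5206, -2.0271]  P^+=[0.2898 -0.0091; -0.0091 0.1683]
step 3: x^-=[1.1354, -2.1994]  P^-=[0.6424 -0.0014; -0.0014 0.2442]  S=[1.1356 -0.0287; -0.0287 0.6167]  K=[0.5646 -0.0386; 0.0346 0.3977]  nu=[1.9285, 5.1175]  x^+=[2.0267, -0.0973]  P^+=[0.2783 -0.0077; -0.0077 0.1461]
step 4: x^-=[2.0082, -0.2228]  P^-=[0.6306 -0.0038; -0.0038 0.2200]  S=[1.1229 -0.0332; -0.0332 0.5927]  K=[0.5600 -0.0389; 0.0312 0.3733]  nu=[-1.8415, -1.7267]  x^+=[1.0440, -0.9247]  P^+=[0.2761 -0.0079; -0.0079 0.1371]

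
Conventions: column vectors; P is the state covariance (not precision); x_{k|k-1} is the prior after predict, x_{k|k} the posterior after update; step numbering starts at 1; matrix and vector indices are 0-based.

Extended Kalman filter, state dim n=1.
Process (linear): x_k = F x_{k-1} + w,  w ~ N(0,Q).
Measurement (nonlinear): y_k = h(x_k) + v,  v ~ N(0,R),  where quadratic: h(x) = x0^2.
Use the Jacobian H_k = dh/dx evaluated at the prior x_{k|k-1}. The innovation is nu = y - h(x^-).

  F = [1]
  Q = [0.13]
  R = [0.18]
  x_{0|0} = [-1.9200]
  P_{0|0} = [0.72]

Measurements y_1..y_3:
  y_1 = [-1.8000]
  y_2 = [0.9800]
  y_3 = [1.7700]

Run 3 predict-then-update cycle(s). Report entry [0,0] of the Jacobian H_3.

step 1: x^-=[-1.9200]  P^-=[0.8500]  H_jac=[-3.8400]  S=[12.7138]  K=[-0.2567]  nu=[-5.4864]  x^+=[-0.5115]  P^+=[0.0120]
step 2: x^-=[-0.5115]  P^-=[0.1420]  H_jac=[-1.0230]  S=[0.3286]  K=[-0.4421]  nu=[0.7184]  x^+=[-0.8291]  P^+=[0.0778]
step 3: x^-=[-0.8291]  P^-=[0.2078]  H_jac=[-1.6582]  S=[0.7514]  K=[-0.4586]  nu=[1.0826]  x^+=[-1.3256]  P^+=[0.0498]

H_jac[0,0] = -1.6582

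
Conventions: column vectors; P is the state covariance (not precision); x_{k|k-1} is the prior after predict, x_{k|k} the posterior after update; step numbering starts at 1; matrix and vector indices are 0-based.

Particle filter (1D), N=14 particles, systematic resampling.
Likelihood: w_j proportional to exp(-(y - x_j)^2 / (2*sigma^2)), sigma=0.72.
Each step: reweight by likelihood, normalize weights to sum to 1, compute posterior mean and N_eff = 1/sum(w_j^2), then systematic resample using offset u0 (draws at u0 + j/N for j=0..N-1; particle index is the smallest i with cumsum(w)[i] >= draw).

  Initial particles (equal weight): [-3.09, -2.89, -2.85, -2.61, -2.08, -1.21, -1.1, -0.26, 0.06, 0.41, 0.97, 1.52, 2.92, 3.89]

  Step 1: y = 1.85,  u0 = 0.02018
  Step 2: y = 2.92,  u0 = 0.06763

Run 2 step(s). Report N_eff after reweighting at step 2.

N_eff = 4.5506

step 1: w=[0.0000, 0.0000, 0.0000, 0.0000, 0.0000, 0.0001, 0.0001, 0.0071, 0.0237, 0.0705, 0.2470, 0.4693, 0.1728, 0.0094]  mean=1.5223  Neff=3.1570  idx=[8, 9, 10, 10, 10, 11, 11, 11, 11, 11, 11, 11, 12, 12]
step 2: w=[0.0001, 0.0007, 0.0081, 0.0081, 0.0081, 0.0481, 0.0481, 0.0481, 0.0481, 0.0481, 0.0481, 0.0481, 0.3188, 0.3188]  mean=2.3983  Neff=4.5506  idx=[5, 7, 8, 10, 11, 12, 12, 12, 12, 13, 13, 13, 13, 13]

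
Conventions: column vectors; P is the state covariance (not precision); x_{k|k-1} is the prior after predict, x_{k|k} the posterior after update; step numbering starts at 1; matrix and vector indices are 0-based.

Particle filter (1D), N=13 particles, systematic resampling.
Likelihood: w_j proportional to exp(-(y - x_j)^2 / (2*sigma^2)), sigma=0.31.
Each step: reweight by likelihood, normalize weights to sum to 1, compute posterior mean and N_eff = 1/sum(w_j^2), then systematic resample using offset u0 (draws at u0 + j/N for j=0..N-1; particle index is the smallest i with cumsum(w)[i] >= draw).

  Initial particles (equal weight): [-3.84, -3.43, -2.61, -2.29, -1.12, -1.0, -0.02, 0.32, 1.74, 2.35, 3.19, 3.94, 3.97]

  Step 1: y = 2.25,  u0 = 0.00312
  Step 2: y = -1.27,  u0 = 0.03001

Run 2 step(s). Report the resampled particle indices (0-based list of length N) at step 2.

resampled_idx = [0, 0, 0, 0, 1, 1, 1, 1, 1, 2, 2, 2, 2]

step 1: w=[0.0000, 0.0000, 0.0000, 0.0000, 0.0000, 0.0000, 0.0000, 0.0000, 0.2122, 0.7795, 0.0083, 0.0000, 0.0000]  mean=2.2275  Neff=1.5319  idx=[8, 8, 8, 9, 9, 9, 9, 9, 9, 9, 9, 9, 9]
step 2: w=[0.3333, 0.3333, 0.3333, 0.0000, 0.0000, 0.0000, 0.0000, 0.0000, 0.0000, 0.0000, 0.0000, 0.0000, 0.0000]  mean=1.7400  Neff=3.0000  idx=[0, 0, 0, 0, 1, 1, 1, 1, 1, 2, 2, 2, 2]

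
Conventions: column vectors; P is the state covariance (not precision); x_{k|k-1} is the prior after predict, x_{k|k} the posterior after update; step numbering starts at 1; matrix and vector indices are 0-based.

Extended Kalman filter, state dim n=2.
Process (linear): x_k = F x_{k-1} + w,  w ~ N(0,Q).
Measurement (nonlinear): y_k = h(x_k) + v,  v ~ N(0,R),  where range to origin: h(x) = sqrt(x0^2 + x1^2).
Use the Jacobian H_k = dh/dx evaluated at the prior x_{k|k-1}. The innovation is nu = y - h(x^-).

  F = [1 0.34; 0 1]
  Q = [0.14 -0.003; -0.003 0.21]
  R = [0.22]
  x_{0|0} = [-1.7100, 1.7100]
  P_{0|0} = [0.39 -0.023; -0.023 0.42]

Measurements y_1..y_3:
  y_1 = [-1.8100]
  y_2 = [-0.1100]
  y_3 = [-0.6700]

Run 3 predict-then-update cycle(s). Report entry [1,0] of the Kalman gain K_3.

step 1: x^-=[-1.1286, 1.7100]  P^-=[0.5629 0.1168; 0.1168 0.6300]  H_jac=[-0.5508 0.8346]  S=[0.7222]  K=[-0.2943; 0.6389]  nu=[-3.8589]  x^+=[0.0073, -0.7555]  P^+=[0.5003 0.2526; 0.2526 0.3352]
step 2: x^-=[-0.2496, -0.7555]  P^-=[0.8509 0.3636; 0.3636 0.5452]  H_jac=[-0.3137 -0.9495]  S=[1.0119]  K=[-0.6050; -0.6243]  nu=[-0.9057]  x^+=[0.2983, -0.1901]  P^+=[0.4805 -0.0186; -0.0186 0.1508]
step 3: x^-=[0.2337, -0.1901]  P^-=[0.6253 0.0297; 0.0297 0.3608]  H_jac=[0.7757 -0.6311]  S=[0.7109]  K=[0.6560; -0.2879]  nu=[-0.9712]  x^+=[-0.4034, 0.0895]  P^+=[0.3194 0.1639; 0.1639 0.3019]

K[1,0] = -0.2879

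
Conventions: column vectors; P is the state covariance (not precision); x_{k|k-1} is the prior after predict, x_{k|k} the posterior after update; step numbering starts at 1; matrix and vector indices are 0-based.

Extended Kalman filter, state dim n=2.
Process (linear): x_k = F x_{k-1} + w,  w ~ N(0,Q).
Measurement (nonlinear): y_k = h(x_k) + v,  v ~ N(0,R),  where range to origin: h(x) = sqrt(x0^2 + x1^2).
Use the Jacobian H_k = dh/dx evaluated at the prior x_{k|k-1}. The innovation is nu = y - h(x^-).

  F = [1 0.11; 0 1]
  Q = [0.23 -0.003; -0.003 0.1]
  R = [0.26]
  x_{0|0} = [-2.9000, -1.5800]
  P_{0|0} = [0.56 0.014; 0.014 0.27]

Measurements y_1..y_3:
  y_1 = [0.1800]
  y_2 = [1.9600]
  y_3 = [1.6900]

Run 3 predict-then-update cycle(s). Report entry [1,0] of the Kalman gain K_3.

step 1: x^-=[-3.0738, -1.5800]  P^-=[0.7963 0.0407; 0.0407 0.3700]  H_jac=[-0.8894 -0.4572]  S=[1.0003]  K=[-0.7266; -0.2053]  nu=[-3.2761]  x^+=[-0.6933, -0.9075]  P^+=[0.2682 -0.1085; -0.1085 0.3278]
step 2: x^-=[-0.7931, -0.9075]  P^-=[0.4783 -0.0754; -0.0754 0.4278]  H_jac=[-0.6581 -0.7529]  S=[0.6349]  K=[-0.4063; -0.4292]  nu=[0.7548]  x^+=[-1.0998, -1.2314]  P^+=[0.3735 -0.1862; -0.1862 0.3109]
step 3: x^-=[-1.2352, -1.2314]  P^-=[0.5663 -0.1550; -0.1550 0.4109]  H_jac=[-0.7082 -0.7060]  S=[0.5939]  K=[-0.4911; -0.3037]  nu=[-0.0542]  x^+=[-1.2086, -1.2150]  P^+=[0.4231 -0.2435; -0.2435 0.3561]

K[1,0] = -0.3037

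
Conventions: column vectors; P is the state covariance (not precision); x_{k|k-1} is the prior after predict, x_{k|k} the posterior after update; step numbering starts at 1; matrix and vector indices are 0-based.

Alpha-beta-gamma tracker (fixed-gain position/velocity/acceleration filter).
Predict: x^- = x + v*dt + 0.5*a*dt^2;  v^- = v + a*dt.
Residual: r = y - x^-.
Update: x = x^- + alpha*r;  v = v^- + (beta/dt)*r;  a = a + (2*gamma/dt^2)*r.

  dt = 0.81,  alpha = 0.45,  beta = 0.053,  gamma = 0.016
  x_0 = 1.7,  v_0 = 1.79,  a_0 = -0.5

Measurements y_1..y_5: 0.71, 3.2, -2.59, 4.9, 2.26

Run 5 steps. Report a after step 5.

step 1: x_pred=2.9859  r=-2.2759  x^+=1.9617  v^+=1.2361  a^+=-0.6110
step 2: x_pred=2.7625  r=0.4375  x^+=2.9594  v^+=0.7698  a^+=-0.5897
step 3: x_pred=3.3895  r=-5.9795  x^+=0.6987  v^+=-0.0991  a^+=-0.8813
step 4: x_pred=0.3294  r=4.5706  x^+=2.3861  v^+=-0.5139  a^+=-0.6584
step 5: x_pred=1.7539  r=0.5061  x^+=1.9817  v^+=-1.0140  a^+=-0.6337

a_post = -0.6337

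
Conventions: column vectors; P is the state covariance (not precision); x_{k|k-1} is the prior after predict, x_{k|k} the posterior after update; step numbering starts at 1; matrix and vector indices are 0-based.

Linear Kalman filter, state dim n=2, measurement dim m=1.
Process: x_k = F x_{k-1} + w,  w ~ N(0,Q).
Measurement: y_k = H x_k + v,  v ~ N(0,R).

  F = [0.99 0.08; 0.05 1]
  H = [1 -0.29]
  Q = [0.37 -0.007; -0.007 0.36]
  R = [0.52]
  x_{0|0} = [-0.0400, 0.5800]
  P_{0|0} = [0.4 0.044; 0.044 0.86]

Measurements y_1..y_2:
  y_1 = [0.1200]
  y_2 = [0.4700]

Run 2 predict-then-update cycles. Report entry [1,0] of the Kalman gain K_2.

K[1,0] = -0.0804

step 1: x^-=[0.0068, 0.5780]  P^-=[0.7745 0.1253; 0.1253 1.2254]  S=[1.3249]  K=[0.5572; -0.1736]  nu=[0.2808]  x^+=[0.1633, 0.5292]  P^+=[0.3632 0.2535; 0.2535 1.1855]
step 2: x^-=[0.2040, 0.5374]  P^-=[0.7738 0.3578; 0.3578 1.5717]  S=[1.2184]  K=[0.5499; -0.0804]  nu=[0.4219]  x^+=[0.4360, 0.5035]  P^+=[0.4053 0.4117; 0.4117 1.5638]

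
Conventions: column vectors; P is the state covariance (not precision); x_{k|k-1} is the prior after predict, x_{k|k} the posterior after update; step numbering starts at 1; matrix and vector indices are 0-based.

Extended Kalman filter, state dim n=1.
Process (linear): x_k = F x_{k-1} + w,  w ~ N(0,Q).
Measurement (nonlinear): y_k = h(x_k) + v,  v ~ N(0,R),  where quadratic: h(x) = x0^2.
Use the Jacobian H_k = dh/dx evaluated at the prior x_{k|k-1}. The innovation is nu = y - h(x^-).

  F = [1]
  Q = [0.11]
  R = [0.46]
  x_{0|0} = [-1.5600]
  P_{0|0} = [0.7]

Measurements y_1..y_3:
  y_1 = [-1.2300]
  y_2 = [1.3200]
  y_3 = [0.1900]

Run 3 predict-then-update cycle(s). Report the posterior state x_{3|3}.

x_post = [-0.6017]

step 1: x^-=[-1.5600]  P^-=[0.8100]  H_jac=[-3.1200]  S=[8.3449]  K=[-0.3028]  nu=[-3.6636]  x^+=[-0.4505]  P^+=[0.0447]
step 2: x^-=[-0.4505]  P^-=[0.1547]  H_jac=[-0.9010]  S=[0.5855]  K=[-0.2380]  nu=[1.1171]  x^+=[-0.7163]  P^+=[0.1215]
step 3: x^-=[-0.7163]  P^-=[0.2315]  H_jac=[-1.4326]  S=[0.9351]  K=[-0.3547]  nu=[-0.3231]  x^+=[-0.6017]  P^+=[0.1139]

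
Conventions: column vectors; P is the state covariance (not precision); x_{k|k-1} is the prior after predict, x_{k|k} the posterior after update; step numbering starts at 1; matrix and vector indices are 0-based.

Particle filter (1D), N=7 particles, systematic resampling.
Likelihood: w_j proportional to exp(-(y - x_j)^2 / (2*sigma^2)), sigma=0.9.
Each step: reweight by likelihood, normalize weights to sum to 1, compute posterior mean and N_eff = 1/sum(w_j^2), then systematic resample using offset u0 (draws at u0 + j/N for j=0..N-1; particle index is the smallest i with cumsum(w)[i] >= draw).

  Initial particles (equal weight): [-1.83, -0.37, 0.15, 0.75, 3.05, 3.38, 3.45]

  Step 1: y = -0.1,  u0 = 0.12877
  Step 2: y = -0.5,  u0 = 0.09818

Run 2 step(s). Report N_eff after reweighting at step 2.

step 1: w=[0.0580, 0.3516, 0.3538, 0.2354, 0.0008, 0.0002, 0.0002]  mean=-0.0028  Neff=3.2509  idx=[1, 1, 2, 2, 2, 3, 3]
step 2: w=[0.1959, 0.1959, 0.1525, 0.1525, 0.1525, 0.0754, 0.0754]  mean=0.0368  Neff=6.3354  idx=[0, 1, 1, 2, 3, 4, 6]

N_eff = 6.3354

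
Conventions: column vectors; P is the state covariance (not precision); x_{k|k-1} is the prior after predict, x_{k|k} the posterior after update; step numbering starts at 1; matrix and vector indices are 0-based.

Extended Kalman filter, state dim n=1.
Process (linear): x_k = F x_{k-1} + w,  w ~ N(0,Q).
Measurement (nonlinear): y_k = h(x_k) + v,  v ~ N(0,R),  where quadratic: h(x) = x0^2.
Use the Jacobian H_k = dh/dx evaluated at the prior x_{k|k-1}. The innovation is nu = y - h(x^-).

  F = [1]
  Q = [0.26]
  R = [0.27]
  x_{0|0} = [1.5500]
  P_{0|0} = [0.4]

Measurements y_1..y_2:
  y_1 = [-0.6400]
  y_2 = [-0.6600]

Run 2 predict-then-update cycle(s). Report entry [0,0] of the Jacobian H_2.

step 1: x^-=[1.5500]  P^-=[0.6600]  H_jac=[3.1000]  S=[6.6126]  K=[0.3094]  nu=[-3.0425]  x^+=[0.6086]  P^+=[0.0269]
step 2: x^-=[0.6086]  P^-=[0.2869]  H_jac=[1.2172]  S=[0.6952]  K=[0.5024]  nu=[-1.0304]  x^+=[0.0909]  P^+=[0.1114]

H_jac[0,0] = 1.2172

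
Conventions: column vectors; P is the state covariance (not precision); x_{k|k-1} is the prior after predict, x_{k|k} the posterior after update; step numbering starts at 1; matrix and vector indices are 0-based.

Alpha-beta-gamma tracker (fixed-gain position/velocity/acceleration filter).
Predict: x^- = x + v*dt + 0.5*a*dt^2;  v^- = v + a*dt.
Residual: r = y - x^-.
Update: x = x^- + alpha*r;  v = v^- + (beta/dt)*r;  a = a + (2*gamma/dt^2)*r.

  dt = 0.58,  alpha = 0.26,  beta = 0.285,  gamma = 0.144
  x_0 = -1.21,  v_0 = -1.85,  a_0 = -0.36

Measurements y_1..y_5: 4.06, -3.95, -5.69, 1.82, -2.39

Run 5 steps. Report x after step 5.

step 1: x_pred=-2.3436  r=6.4036  x^+=-0.6786  v^+=1.0878  a^+=5.1222
step 2: x_pred=0.8138  r=-4.7638  x^+=-0.4248  v^+=1.7178  a^+=1.0438
step 3: x_pred=0.7471  r=-6.4371  x^+=-0.9265  v^+=-0.8399  a^+=-4.4672
step 4: x_pred=-2.1650  r=3.9850  x^+=-1.1289  v^+=-1.4727  a^+=-1.0555
step 5: x_pred=-2.1606  r=-0.2294  x^+=-2.2202  v^+=-2.1976  a^+=-1.2519

x_post = -2.2202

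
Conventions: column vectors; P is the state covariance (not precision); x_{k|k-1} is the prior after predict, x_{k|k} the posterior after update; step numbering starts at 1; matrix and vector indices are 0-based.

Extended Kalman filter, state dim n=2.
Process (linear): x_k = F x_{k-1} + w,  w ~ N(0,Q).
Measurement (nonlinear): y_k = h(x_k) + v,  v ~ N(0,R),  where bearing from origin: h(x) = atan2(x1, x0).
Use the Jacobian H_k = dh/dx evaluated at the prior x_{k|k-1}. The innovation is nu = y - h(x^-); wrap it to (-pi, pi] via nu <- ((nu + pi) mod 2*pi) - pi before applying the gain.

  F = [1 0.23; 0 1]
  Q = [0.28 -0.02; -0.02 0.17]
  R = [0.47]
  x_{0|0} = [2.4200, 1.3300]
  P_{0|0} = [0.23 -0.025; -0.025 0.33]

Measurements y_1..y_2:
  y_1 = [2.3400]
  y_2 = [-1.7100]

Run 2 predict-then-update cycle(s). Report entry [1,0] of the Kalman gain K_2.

K[1,0] = 0.2575

step 1: x^-=[2.7259, 1.3300]  P^-=[0.5160 0.0309; 0.0309 0.5000]  H_jac=[-0.1446 0.2963]  S=[0.5220]  K=[-0.1254; 0.2752]  nu=[1.8861]  x^+=[2.4895, 1.8491]  P^+=[0.5078 0.0489; 0.0489 0.4605]
step 2: x^-=[2.9148, 1.8491]  P^-=[0.8346 0.1348; 0.1348 0.6305]  H_jac=[-0.1552 0.2446]  S=[0.5176]  K=[-0.1865; 0.2575]  nu=[-2.2753]  x^+=[3.3392, 1.2631]  P^+=[0.8166 0.1597; 0.1597 0.5961]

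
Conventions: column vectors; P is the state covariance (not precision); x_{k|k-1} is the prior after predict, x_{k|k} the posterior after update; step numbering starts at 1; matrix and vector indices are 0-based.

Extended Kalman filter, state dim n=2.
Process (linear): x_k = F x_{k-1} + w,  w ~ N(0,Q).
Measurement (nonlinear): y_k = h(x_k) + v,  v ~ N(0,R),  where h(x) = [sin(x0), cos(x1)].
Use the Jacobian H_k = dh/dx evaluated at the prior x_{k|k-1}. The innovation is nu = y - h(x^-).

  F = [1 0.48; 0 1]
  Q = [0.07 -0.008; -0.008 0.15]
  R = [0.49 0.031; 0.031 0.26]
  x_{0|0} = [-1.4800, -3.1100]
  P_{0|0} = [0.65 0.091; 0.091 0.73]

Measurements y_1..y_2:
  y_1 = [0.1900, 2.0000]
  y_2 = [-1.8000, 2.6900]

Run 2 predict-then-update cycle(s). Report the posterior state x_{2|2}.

x_post = [-1.5910, 0.7535]

step 1: x^-=[-2.9728, -3.1100]  P^-=[0.9756 0.4334; 0.4334 0.8800]  H_jac=[-0.9858 0.0000; 0.0000 0.0316]  S=[1.4380 0.0175; 0.0175 0.2609]  K=[-0.6699 0.0974; -0.2986 0.1266]  nu=[0.3580, 2.9995]  x^+=[-2.9204, -2.8372]  P^+=[0.3299 0.1445; 0.1445 0.7489]
step 2: x^-=[-4.2823, -2.8372]  P^-=[0.7112 0.4959; 0.4959 0.8989]  H_jac=[-0.4170 0.0000; 0.0000 0.2997]  S=[0.6137 -0.0310; -0.0310 0.3407]  K=[-0.4634 0.3941; -0.2984 0.7635]  nu=[-2.7089, 3.6440]  x^+=[-1.5910, 0.7535]  P^+=[0.5152 0.2939; 0.2939 0.6315]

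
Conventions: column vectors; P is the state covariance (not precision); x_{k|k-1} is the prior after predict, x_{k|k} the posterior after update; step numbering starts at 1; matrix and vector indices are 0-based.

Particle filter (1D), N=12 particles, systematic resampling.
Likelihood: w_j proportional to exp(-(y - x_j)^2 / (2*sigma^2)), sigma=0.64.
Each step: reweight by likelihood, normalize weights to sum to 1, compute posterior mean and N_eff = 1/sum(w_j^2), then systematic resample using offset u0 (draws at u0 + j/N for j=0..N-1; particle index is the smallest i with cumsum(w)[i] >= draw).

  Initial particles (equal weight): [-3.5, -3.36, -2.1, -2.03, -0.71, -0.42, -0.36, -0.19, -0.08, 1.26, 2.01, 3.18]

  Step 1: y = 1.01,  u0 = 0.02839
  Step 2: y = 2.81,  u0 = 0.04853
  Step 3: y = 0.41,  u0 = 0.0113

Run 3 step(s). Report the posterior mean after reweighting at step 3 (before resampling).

step 1: w=[0.0000, 0.0000, 0.0000, 0.0000, 0.0147, 0.0447, 0.0549, 0.0936, 0.1273, 0.5029, 0.1601, 0.0017]  mean=0.8841  Neff=3.2385  idx=[5, 6, 7, 8, 9, 9, 9, 9, 9, 9, 10, 10]
step 2: w=[0.0000, 0.0000, 0.0000, 0.0000, 0.0431, 0.0431, 0.0431, 0.0431, 0.0431, 0.0431, 0.3706, 0.3706]  mean=1.8159  Neff=3.4977  idx=[5, 7, 8, 10, 10, 10, 10, 11, 11, 11, 11, 11]
step 3: w=[0.2528, 0.2528, 0.2528, 0.0268, 0.0268, 0.0268, 0.0268, 0.0268, 0.0268, 0.0268, 0.0268, 0.0268]  mean=1.4411  Neff=5.0441  idx=[0, 0, 0, 1, 1, 1, 2, 2, 2, 3, 6, 9]

post_mean = 1.4411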